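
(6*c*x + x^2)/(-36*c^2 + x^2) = x/(-6*c + x)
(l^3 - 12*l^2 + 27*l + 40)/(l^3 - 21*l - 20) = (l - 8)/(l + 4)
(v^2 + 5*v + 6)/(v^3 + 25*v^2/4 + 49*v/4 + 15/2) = 4/(4*v + 5)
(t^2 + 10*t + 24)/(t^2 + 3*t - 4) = (t + 6)/(t - 1)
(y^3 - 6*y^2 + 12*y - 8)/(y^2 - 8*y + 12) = (y^2 - 4*y + 4)/(y - 6)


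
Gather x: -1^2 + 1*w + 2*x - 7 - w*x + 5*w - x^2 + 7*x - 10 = 6*w - x^2 + x*(9 - w) - 18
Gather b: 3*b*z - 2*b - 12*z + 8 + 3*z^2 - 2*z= b*(3*z - 2) + 3*z^2 - 14*z + 8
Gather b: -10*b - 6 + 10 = 4 - 10*b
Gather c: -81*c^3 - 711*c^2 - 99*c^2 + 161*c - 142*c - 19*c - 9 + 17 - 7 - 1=-81*c^3 - 810*c^2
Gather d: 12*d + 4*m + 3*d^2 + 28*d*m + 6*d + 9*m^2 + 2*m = 3*d^2 + d*(28*m + 18) + 9*m^2 + 6*m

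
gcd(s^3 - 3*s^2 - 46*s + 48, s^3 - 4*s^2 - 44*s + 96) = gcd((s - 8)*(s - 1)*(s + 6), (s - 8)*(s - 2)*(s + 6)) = s^2 - 2*s - 48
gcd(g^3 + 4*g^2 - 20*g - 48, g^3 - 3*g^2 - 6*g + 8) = g^2 - 2*g - 8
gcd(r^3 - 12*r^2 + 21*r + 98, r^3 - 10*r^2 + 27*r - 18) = 1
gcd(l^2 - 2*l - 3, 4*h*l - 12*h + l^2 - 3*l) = l - 3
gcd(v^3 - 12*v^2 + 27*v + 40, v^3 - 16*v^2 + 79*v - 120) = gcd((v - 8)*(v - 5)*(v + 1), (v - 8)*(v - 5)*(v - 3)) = v^2 - 13*v + 40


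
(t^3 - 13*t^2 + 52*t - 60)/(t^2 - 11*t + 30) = t - 2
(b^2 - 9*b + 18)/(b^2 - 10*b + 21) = (b - 6)/(b - 7)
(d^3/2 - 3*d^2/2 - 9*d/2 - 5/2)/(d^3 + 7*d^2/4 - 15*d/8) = 4*(d^3 - 3*d^2 - 9*d - 5)/(d*(8*d^2 + 14*d - 15))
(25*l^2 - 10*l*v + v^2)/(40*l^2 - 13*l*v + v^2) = (-5*l + v)/(-8*l + v)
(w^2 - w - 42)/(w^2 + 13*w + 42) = (w - 7)/(w + 7)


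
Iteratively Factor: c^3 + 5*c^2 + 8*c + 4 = (c + 2)*(c^2 + 3*c + 2) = (c + 1)*(c + 2)*(c + 2)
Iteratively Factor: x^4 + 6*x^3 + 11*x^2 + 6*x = (x)*(x^3 + 6*x^2 + 11*x + 6) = x*(x + 1)*(x^2 + 5*x + 6) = x*(x + 1)*(x + 2)*(x + 3)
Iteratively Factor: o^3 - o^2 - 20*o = (o)*(o^2 - o - 20) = o*(o + 4)*(o - 5)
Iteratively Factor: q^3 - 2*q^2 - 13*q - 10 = (q - 5)*(q^2 + 3*q + 2) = (q - 5)*(q + 1)*(q + 2)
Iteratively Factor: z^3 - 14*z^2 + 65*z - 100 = (z - 5)*(z^2 - 9*z + 20) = (z - 5)*(z - 4)*(z - 5)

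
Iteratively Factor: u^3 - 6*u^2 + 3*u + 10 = (u + 1)*(u^2 - 7*u + 10) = (u - 2)*(u + 1)*(u - 5)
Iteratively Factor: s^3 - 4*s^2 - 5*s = (s - 5)*(s^2 + s) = (s - 5)*(s + 1)*(s)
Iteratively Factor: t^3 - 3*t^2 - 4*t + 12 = (t - 2)*(t^2 - t - 6) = (t - 2)*(t + 2)*(t - 3)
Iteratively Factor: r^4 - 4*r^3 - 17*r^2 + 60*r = (r - 5)*(r^3 + r^2 - 12*r) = (r - 5)*(r - 3)*(r^2 + 4*r) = r*(r - 5)*(r - 3)*(r + 4)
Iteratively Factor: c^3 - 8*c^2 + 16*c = (c)*(c^2 - 8*c + 16) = c*(c - 4)*(c - 4)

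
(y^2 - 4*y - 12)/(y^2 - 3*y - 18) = (y + 2)/(y + 3)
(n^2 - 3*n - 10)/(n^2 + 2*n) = (n - 5)/n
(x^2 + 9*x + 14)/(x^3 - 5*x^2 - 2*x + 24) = (x + 7)/(x^2 - 7*x + 12)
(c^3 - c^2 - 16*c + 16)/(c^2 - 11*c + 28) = (c^2 + 3*c - 4)/(c - 7)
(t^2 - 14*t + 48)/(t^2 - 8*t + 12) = (t - 8)/(t - 2)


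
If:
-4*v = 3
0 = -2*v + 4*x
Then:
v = -3/4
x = -3/8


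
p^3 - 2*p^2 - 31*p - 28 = (p - 7)*(p + 1)*(p + 4)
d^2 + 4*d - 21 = (d - 3)*(d + 7)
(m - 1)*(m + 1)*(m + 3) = m^3 + 3*m^2 - m - 3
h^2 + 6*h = h*(h + 6)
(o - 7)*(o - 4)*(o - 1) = o^3 - 12*o^2 + 39*o - 28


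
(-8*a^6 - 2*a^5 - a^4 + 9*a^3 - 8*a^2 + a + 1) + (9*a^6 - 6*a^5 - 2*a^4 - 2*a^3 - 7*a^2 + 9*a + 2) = a^6 - 8*a^5 - 3*a^4 + 7*a^3 - 15*a^2 + 10*a + 3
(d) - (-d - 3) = 2*d + 3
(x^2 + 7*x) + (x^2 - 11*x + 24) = 2*x^2 - 4*x + 24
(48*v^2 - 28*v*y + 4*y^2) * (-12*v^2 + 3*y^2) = -576*v^4 + 336*v^3*y + 96*v^2*y^2 - 84*v*y^3 + 12*y^4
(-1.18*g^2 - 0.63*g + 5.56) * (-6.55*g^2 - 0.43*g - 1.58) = 7.729*g^4 + 4.6339*g^3 - 34.2827*g^2 - 1.3954*g - 8.7848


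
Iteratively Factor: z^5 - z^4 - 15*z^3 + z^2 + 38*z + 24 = (z + 3)*(z^4 - 4*z^3 - 3*z^2 + 10*z + 8) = (z + 1)*(z + 3)*(z^3 - 5*z^2 + 2*z + 8) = (z - 2)*(z + 1)*(z + 3)*(z^2 - 3*z - 4) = (z - 2)*(z + 1)^2*(z + 3)*(z - 4)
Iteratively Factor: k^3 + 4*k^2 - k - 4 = (k + 1)*(k^2 + 3*k - 4) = (k - 1)*(k + 1)*(k + 4)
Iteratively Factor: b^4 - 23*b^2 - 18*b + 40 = (b - 5)*(b^3 + 5*b^2 + 2*b - 8) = (b - 5)*(b - 1)*(b^2 + 6*b + 8) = (b - 5)*(b - 1)*(b + 4)*(b + 2)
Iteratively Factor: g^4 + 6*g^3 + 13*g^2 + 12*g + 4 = (g + 2)*(g^3 + 4*g^2 + 5*g + 2) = (g + 2)^2*(g^2 + 2*g + 1) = (g + 1)*(g + 2)^2*(g + 1)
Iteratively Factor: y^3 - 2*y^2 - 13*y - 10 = (y + 2)*(y^2 - 4*y - 5) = (y + 1)*(y + 2)*(y - 5)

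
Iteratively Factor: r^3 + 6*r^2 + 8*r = (r + 2)*(r^2 + 4*r) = r*(r + 2)*(r + 4)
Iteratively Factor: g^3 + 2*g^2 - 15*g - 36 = (g + 3)*(g^2 - g - 12) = (g - 4)*(g + 3)*(g + 3)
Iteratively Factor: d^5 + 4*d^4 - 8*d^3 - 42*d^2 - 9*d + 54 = (d + 3)*(d^4 + d^3 - 11*d^2 - 9*d + 18) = (d - 3)*(d + 3)*(d^3 + 4*d^2 + d - 6) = (d - 3)*(d - 1)*(d + 3)*(d^2 + 5*d + 6) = (d - 3)*(d - 1)*(d + 2)*(d + 3)*(d + 3)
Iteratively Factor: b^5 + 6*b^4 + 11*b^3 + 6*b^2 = (b + 1)*(b^4 + 5*b^3 + 6*b^2) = b*(b + 1)*(b^3 + 5*b^2 + 6*b) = b*(b + 1)*(b + 2)*(b^2 + 3*b) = b^2*(b + 1)*(b + 2)*(b + 3)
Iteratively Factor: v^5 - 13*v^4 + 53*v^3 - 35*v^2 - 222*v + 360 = (v - 4)*(v^4 - 9*v^3 + 17*v^2 + 33*v - 90) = (v - 4)*(v + 2)*(v^3 - 11*v^2 + 39*v - 45) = (v - 4)*(v - 3)*(v + 2)*(v^2 - 8*v + 15) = (v - 5)*(v - 4)*(v - 3)*(v + 2)*(v - 3)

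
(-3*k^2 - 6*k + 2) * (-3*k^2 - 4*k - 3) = 9*k^4 + 30*k^3 + 27*k^2 + 10*k - 6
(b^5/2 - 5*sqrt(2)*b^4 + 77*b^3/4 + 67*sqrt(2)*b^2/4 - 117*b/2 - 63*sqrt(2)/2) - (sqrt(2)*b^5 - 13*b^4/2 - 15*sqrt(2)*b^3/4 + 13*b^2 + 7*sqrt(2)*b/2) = -sqrt(2)*b^5 + b^5/2 - 5*sqrt(2)*b^4 + 13*b^4/2 + 15*sqrt(2)*b^3/4 + 77*b^3/4 - 13*b^2 + 67*sqrt(2)*b^2/4 - 117*b/2 - 7*sqrt(2)*b/2 - 63*sqrt(2)/2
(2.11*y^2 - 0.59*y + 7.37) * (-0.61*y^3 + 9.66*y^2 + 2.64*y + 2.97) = -1.2871*y^5 + 20.7425*y^4 - 4.6247*y^3 + 75.9033*y^2 + 17.7045*y + 21.8889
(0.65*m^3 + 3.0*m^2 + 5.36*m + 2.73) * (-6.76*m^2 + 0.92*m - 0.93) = -4.394*m^5 - 19.682*m^4 - 34.0781*m^3 - 16.3136*m^2 - 2.4732*m - 2.5389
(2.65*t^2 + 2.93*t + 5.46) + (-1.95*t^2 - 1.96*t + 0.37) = 0.7*t^2 + 0.97*t + 5.83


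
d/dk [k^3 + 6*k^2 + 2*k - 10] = 3*k^2 + 12*k + 2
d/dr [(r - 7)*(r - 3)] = 2*r - 10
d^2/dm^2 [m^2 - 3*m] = 2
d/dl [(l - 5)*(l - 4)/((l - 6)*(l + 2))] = (5*l^2 - 64*l + 188)/(l^4 - 8*l^3 - 8*l^2 + 96*l + 144)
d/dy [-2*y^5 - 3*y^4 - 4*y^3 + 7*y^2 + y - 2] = -10*y^4 - 12*y^3 - 12*y^2 + 14*y + 1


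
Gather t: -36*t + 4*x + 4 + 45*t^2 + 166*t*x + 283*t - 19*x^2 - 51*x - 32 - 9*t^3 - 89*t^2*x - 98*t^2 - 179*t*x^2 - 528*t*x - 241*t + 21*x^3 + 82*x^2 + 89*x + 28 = -9*t^3 + t^2*(-89*x - 53) + t*(-179*x^2 - 362*x + 6) + 21*x^3 + 63*x^2 + 42*x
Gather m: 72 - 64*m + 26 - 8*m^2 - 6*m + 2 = -8*m^2 - 70*m + 100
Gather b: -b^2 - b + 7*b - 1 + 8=-b^2 + 6*b + 7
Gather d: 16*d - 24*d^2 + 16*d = -24*d^2 + 32*d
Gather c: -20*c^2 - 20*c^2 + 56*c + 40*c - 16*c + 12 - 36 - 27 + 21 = -40*c^2 + 80*c - 30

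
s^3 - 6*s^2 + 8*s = s*(s - 4)*(s - 2)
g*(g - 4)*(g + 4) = g^3 - 16*g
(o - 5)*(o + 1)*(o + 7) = o^3 + 3*o^2 - 33*o - 35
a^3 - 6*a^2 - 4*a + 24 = (a - 6)*(a - 2)*(a + 2)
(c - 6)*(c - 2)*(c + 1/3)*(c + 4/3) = c^4 - 19*c^3/3 - 8*c^2/9 + 148*c/9 + 16/3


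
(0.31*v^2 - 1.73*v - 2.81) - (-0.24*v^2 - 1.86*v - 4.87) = 0.55*v^2 + 0.13*v + 2.06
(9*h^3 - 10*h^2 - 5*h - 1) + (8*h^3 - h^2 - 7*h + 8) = 17*h^3 - 11*h^2 - 12*h + 7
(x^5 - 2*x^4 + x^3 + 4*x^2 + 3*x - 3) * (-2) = -2*x^5 + 4*x^4 - 2*x^3 - 8*x^2 - 6*x + 6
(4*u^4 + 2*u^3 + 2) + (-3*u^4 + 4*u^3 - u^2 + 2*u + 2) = u^4 + 6*u^3 - u^2 + 2*u + 4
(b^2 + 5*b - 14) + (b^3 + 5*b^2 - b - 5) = b^3 + 6*b^2 + 4*b - 19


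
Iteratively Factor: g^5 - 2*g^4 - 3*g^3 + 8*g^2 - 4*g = (g - 1)*(g^4 - g^3 - 4*g^2 + 4*g) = (g - 2)*(g - 1)*(g^3 + g^2 - 2*g) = (g - 2)*(g - 1)^2*(g^2 + 2*g) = (g - 2)*(g - 1)^2*(g + 2)*(g)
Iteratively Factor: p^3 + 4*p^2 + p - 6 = (p - 1)*(p^2 + 5*p + 6) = (p - 1)*(p + 3)*(p + 2)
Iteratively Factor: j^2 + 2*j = (j)*(j + 2)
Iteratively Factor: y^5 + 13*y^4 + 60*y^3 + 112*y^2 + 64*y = (y)*(y^4 + 13*y^3 + 60*y^2 + 112*y + 64) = y*(y + 1)*(y^3 + 12*y^2 + 48*y + 64) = y*(y + 1)*(y + 4)*(y^2 + 8*y + 16) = y*(y + 1)*(y + 4)^2*(y + 4)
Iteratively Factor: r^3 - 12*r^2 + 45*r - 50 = (r - 2)*(r^2 - 10*r + 25) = (r - 5)*(r - 2)*(r - 5)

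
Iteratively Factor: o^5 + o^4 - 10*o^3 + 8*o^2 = (o - 2)*(o^4 + 3*o^3 - 4*o^2) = (o - 2)*(o + 4)*(o^3 - o^2) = o*(o - 2)*(o + 4)*(o^2 - o) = o^2*(o - 2)*(o + 4)*(o - 1)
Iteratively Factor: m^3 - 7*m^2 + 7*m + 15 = (m + 1)*(m^2 - 8*m + 15) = (m - 5)*(m + 1)*(m - 3)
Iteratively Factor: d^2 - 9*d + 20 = (d - 4)*(d - 5)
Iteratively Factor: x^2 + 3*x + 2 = (x + 1)*(x + 2)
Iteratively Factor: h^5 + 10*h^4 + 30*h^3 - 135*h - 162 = (h + 3)*(h^4 + 7*h^3 + 9*h^2 - 27*h - 54) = (h + 3)^2*(h^3 + 4*h^2 - 3*h - 18) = (h + 3)^3*(h^2 + h - 6) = (h + 3)^4*(h - 2)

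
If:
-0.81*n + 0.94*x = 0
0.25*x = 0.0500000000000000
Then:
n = 0.23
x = 0.20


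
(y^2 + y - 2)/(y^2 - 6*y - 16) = (y - 1)/(y - 8)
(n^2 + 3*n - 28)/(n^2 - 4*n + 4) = (n^2 + 3*n - 28)/(n^2 - 4*n + 4)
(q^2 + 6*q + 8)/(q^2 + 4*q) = (q + 2)/q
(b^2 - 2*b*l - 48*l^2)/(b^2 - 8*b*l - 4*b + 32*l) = (b + 6*l)/(b - 4)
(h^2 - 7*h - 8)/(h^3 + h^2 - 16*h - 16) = (h - 8)/(h^2 - 16)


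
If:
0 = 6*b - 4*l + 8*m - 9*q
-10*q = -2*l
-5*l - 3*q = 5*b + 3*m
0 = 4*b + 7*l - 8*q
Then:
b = 0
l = 0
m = 0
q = 0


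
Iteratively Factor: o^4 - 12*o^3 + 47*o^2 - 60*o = (o - 3)*(o^3 - 9*o^2 + 20*o) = (o - 5)*(o - 3)*(o^2 - 4*o) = o*(o - 5)*(o - 3)*(o - 4)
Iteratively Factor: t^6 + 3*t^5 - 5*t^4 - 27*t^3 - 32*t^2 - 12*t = (t)*(t^5 + 3*t^4 - 5*t^3 - 27*t^2 - 32*t - 12) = t*(t + 1)*(t^4 + 2*t^3 - 7*t^2 - 20*t - 12) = t*(t + 1)*(t + 2)*(t^3 - 7*t - 6) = t*(t + 1)*(t + 2)^2*(t^2 - 2*t - 3) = t*(t + 1)^2*(t + 2)^2*(t - 3)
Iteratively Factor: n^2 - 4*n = (n - 4)*(n)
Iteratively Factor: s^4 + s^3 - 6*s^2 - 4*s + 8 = (s - 2)*(s^3 + 3*s^2 - 4) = (s - 2)*(s + 2)*(s^2 + s - 2) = (s - 2)*(s - 1)*(s + 2)*(s + 2)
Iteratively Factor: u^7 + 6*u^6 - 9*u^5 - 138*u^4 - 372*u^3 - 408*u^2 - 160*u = (u)*(u^6 + 6*u^5 - 9*u^4 - 138*u^3 - 372*u^2 - 408*u - 160) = u*(u + 2)*(u^5 + 4*u^4 - 17*u^3 - 104*u^2 - 164*u - 80) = u*(u - 5)*(u + 2)*(u^4 + 9*u^3 + 28*u^2 + 36*u + 16) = u*(u - 5)*(u + 2)^2*(u^3 + 7*u^2 + 14*u + 8) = u*(u - 5)*(u + 2)^3*(u^2 + 5*u + 4) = u*(u - 5)*(u + 2)^3*(u + 4)*(u + 1)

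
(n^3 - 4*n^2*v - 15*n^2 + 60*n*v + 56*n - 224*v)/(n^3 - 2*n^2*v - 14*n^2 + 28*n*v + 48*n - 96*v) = (-n^2 + 4*n*v + 7*n - 28*v)/(-n^2 + 2*n*v + 6*n - 12*v)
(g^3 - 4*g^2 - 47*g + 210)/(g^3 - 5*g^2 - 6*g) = (g^2 + 2*g - 35)/(g*(g + 1))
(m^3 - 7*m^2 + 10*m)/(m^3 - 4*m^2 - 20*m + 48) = m*(m - 5)/(m^2 - 2*m - 24)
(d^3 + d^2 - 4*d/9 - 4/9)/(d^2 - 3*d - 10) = (-d^3 - d^2 + 4*d/9 + 4/9)/(-d^2 + 3*d + 10)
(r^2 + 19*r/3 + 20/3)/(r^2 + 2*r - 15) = (r + 4/3)/(r - 3)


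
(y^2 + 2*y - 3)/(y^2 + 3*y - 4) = (y + 3)/(y + 4)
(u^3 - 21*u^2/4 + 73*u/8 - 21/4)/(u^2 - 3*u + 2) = (8*u^2 - 26*u + 21)/(8*(u - 1))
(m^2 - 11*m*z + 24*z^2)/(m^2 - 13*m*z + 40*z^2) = (-m + 3*z)/(-m + 5*z)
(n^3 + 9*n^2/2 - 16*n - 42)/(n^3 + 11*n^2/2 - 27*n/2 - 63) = (n + 2)/(n + 3)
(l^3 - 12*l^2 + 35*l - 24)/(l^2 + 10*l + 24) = (l^3 - 12*l^2 + 35*l - 24)/(l^2 + 10*l + 24)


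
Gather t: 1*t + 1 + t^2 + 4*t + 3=t^2 + 5*t + 4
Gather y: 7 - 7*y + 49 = 56 - 7*y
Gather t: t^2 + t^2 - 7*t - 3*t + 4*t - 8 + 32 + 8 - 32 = 2*t^2 - 6*t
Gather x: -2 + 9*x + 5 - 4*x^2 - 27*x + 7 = -4*x^2 - 18*x + 10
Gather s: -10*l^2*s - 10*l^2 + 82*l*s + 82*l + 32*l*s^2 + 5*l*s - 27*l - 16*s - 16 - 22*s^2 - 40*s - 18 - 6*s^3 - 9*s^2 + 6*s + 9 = -10*l^2 + 55*l - 6*s^3 + s^2*(32*l - 31) + s*(-10*l^2 + 87*l - 50) - 25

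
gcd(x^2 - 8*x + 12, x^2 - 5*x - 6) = x - 6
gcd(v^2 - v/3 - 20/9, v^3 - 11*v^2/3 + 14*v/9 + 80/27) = v - 5/3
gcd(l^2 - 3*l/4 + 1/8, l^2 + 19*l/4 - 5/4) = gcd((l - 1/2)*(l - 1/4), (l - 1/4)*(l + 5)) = l - 1/4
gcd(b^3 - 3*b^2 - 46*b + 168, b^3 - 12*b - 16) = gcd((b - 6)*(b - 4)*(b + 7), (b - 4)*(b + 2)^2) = b - 4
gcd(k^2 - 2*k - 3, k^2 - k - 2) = k + 1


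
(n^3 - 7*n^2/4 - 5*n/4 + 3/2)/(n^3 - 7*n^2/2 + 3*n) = (4*n^2 + n - 3)/(2*n*(2*n - 3))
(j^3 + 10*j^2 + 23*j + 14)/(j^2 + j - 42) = (j^2 + 3*j + 2)/(j - 6)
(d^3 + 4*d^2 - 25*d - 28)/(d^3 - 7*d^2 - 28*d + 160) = (d^2 + 8*d + 7)/(d^2 - 3*d - 40)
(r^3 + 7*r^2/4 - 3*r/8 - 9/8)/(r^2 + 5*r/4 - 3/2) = (2*r^2 + 5*r + 3)/(2*(r + 2))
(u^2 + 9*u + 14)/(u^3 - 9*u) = (u^2 + 9*u + 14)/(u*(u^2 - 9))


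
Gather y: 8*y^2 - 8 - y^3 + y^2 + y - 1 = -y^3 + 9*y^2 + y - 9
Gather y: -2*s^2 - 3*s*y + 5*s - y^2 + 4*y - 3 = -2*s^2 + 5*s - y^2 + y*(4 - 3*s) - 3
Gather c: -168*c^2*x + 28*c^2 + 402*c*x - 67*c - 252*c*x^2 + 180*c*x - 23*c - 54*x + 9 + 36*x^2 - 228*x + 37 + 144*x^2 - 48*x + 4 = c^2*(28 - 168*x) + c*(-252*x^2 + 582*x - 90) + 180*x^2 - 330*x + 50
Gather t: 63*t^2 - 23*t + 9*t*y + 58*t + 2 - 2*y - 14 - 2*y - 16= 63*t^2 + t*(9*y + 35) - 4*y - 28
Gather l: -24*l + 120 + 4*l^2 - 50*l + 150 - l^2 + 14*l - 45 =3*l^2 - 60*l + 225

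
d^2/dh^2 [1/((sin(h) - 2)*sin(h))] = 2*(-2*sin(h) + 3 + 1/sin(h) - 6/sin(h)^2 + 4/sin(h)^3)/(sin(h) - 2)^3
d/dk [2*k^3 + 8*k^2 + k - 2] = 6*k^2 + 16*k + 1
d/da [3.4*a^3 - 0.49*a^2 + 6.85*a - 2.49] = 10.2*a^2 - 0.98*a + 6.85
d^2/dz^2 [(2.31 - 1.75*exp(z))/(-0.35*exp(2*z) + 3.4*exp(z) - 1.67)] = (0.214375*exp(4*z) + 0.950599999999998*exp(3*z) + 2.10944999999999*exp(2*z) - 11.36632*exp(z) - 8.235605)*exp(z)/(0.042875*exp(6*z) - 1.2495*exp(5*z) + 12.751725*exp(4*z) - 51.2278*exp(3*z) + 60.843945*exp(2*z) - 28.44678*exp(z) + 4.657463)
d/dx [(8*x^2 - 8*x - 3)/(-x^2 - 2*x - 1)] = 2*(1 - 12*x)/(x^3 + 3*x^2 + 3*x + 1)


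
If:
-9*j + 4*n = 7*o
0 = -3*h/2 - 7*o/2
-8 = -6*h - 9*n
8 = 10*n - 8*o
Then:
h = 14/51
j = 62/153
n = 12/17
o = -2/17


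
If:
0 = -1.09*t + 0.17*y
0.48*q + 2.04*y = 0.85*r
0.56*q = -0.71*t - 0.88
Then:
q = -0.197739187418086*y - 1.57142857142857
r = 2.28833551769332*y - 0.887394957983193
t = 0.155963302752294*y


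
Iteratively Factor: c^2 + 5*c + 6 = (c + 3)*(c + 2)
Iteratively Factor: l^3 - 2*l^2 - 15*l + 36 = (l + 4)*(l^2 - 6*l + 9) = (l - 3)*(l + 4)*(l - 3)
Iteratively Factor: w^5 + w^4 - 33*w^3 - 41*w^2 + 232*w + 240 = (w + 4)*(w^4 - 3*w^3 - 21*w^2 + 43*w + 60) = (w + 4)^2*(w^3 - 7*w^2 + 7*w + 15) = (w - 5)*(w + 4)^2*(w^2 - 2*w - 3) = (w - 5)*(w + 1)*(w + 4)^2*(w - 3)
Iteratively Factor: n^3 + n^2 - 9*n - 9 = (n + 1)*(n^2 - 9) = (n - 3)*(n + 1)*(n + 3)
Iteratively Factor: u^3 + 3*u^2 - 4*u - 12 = (u + 2)*(u^2 + u - 6) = (u - 2)*(u + 2)*(u + 3)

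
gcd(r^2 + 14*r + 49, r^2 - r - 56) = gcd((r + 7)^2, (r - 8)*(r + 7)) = r + 7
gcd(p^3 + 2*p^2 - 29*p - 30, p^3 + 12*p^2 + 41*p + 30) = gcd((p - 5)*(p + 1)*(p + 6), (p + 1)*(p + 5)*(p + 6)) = p^2 + 7*p + 6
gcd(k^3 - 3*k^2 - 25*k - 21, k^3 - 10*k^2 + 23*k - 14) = k - 7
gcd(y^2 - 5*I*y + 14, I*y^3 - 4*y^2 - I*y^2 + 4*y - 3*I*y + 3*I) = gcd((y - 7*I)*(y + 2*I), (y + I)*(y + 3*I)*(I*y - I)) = 1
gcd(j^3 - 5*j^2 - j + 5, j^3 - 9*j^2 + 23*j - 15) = j^2 - 6*j + 5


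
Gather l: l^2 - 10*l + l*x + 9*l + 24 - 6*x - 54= l^2 + l*(x - 1) - 6*x - 30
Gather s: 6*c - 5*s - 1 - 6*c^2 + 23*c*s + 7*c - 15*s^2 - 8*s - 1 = -6*c^2 + 13*c - 15*s^2 + s*(23*c - 13) - 2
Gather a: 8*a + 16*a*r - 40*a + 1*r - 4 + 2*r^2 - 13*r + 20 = a*(16*r - 32) + 2*r^2 - 12*r + 16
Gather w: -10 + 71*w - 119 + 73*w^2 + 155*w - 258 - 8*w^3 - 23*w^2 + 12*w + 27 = -8*w^3 + 50*w^2 + 238*w - 360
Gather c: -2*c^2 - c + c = -2*c^2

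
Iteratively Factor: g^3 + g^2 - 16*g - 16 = (g + 1)*(g^2 - 16) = (g - 4)*(g + 1)*(g + 4)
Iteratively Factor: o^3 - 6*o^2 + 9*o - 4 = (o - 1)*(o^2 - 5*o + 4) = (o - 4)*(o - 1)*(o - 1)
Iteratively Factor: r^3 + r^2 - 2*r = (r - 1)*(r^2 + 2*r) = r*(r - 1)*(r + 2)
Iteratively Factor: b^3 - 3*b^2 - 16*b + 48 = (b + 4)*(b^2 - 7*b + 12) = (b - 3)*(b + 4)*(b - 4)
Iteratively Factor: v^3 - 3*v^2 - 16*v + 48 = (v + 4)*(v^2 - 7*v + 12) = (v - 4)*(v + 4)*(v - 3)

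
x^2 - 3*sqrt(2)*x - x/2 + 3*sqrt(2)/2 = (x - 1/2)*(x - 3*sqrt(2))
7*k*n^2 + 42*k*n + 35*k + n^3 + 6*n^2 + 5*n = (7*k + n)*(n + 1)*(n + 5)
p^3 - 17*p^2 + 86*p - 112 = (p - 8)*(p - 7)*(p - 2)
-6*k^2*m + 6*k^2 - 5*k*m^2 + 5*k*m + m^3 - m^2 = (-6*k + m)*(k + m)*(m - 1)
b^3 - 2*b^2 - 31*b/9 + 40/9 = (b - 8/3)*(b - 1)*(b + 5/3)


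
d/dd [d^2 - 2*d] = 2*d - 2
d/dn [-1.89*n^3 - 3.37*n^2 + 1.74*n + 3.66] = -5.67*n^2 - 6.74*n + 1.74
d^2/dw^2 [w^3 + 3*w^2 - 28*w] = 6*w + 6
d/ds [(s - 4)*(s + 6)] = 2*s + 2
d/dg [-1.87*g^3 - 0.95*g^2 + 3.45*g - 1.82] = -5.61*g^2 - 1.9*g + 3.45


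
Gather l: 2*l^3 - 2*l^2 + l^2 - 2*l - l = 2*l^3 - l^2 - 3*l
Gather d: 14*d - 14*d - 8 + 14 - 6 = 0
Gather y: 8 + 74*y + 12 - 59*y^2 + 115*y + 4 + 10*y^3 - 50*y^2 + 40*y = 10*y^3 - 109*y^2 + 229*y + 24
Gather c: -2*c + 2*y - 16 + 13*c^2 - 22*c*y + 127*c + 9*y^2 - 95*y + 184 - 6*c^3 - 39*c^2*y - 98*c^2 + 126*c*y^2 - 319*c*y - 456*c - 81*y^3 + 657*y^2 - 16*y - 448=-6*c^3 + c^2*(-39*y - 85) + c*(126*y^2 - 341*y - 331) - 81*y^3 + 666*y^2 - 109*y - 280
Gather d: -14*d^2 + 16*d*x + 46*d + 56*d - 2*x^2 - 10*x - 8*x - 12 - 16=-14*d^2 + d*(16*x + 102) - 2*x^2 - 18*x - 28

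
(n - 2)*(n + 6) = n^2 + 4*n - 12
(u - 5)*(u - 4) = u^2 - 9*u + 20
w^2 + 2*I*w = w*(w + 2*I)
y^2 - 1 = (y - 1)*(y + 1)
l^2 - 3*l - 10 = (l - 5)*(l + 2)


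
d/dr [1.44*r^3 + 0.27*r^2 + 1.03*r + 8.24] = 4.32*r^2 + 0.54*r + 1.03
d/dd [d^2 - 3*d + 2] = 2*d - 3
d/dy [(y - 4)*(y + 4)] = 2*y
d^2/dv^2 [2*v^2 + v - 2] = 4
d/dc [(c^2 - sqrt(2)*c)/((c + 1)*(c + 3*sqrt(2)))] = (c*(-c + sqrt(2))*(c + 1) + c*(-c + sqrt(2))*(c + 3*sqrt(2)) + (c + 1)*(c + 3*sqrt(2))*(2*c - sqrt(2)))/((c + 1)^2*(c + 3*sqrt(2))^2)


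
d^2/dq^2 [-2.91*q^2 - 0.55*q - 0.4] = -5.82000000000000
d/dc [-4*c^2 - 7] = -8*c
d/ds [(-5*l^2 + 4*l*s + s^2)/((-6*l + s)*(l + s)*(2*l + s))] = (-128*l^4 - 54*l^3*s + 11*l^2*s^2 - 8*l*s^3 - s^4)/(144*l^6 + 384*l^5*s + 328*l^4*s^2 + 72*l^3*s^3 - 23*l^2*s^4 - 6*l*s^5 + s^6)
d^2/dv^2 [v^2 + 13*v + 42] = 2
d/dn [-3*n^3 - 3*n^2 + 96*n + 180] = -9*n^2 - 6*n + 96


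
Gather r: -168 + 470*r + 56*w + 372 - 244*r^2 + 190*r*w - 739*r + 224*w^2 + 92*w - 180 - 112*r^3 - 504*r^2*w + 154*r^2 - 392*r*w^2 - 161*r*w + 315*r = -112*r^3 + r^2*(-504*w - 90) + r*(-392*w^2 + 29*w + 46) + 224*w^2 + 148*w + 24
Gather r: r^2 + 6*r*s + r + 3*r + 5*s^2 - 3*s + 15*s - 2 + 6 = r^2 + r*(6*s + 4) + 5*s^2 + 12*s + 4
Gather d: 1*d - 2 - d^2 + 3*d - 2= -d^2 + 4*d - 4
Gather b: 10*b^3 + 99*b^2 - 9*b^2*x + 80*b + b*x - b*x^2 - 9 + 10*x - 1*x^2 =10*b^3 + b^2*(99 - 9*x) + b*(-x^2 + x + 80) - x^2 + 10*x - 9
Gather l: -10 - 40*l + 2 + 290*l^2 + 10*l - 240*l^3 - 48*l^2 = -240*l^3 + 242*l^2 - 30*l - 8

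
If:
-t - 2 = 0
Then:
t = -2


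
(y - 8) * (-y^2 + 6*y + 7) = -y^3 + 14*y^2 - 41*y - 56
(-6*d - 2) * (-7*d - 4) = 42*d^2 + 38*d + 8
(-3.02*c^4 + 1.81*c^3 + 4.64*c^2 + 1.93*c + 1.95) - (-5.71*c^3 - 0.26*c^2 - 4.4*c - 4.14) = -3.02*c^4 + 7.52*c^3 + 4.9*c^2 + 6.33*c + 6.09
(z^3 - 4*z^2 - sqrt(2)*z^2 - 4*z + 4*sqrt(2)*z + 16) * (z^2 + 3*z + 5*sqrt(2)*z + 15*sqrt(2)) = z^5 - z^4 + 4*sqrt(2)*z^4 - 26*z^3 - 4*sqrt(2)*z^3 - 68*sqrt(2)*z^2 + 14*z^2 + 20*sqrt(2)*z + 168*z + 240*sqrt(2)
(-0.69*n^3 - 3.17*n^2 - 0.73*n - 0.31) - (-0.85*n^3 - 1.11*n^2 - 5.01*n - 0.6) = 0.16*n^3 - 2.06*n^2 + 4.28*n + 0.29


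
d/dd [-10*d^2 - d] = -20*d - 1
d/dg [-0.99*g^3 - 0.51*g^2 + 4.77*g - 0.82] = -2.97*g^2 - 1.02*g + 4.77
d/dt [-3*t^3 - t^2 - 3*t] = -9*t^2 - 2*t - 3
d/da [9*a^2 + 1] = 18*a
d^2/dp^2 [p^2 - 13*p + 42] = 2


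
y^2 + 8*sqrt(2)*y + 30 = (y + 3*sqrt(2))*(y + 5*sqrt(2))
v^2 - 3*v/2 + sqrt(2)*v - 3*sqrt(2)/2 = (v - 3/2)*(v + sqrt(2))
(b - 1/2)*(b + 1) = b^2 + b/2 - 1/2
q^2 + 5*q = q*(q + 5)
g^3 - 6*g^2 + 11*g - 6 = (g - 3)*(g - 2)*(g - 1)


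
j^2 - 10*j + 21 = (j - 7)*(j - 3)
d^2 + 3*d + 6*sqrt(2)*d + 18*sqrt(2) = (d + 3)*(d + 6*sqrt(2))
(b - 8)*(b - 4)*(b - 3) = b^3 - 15*b^2 + 68*b - 96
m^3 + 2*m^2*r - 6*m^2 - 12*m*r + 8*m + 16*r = (m - 4)*(m - 2)*(m + 2*r)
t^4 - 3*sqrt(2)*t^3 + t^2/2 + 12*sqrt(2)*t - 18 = (t - 2)*(t + 2)*(t - 3*sqrt(2)/2)^2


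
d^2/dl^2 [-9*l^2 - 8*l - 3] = -18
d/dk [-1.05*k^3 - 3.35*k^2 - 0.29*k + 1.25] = -3.15*k^2 - 6.7*k - 0.29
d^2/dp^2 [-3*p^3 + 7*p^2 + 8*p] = 14 - 18*p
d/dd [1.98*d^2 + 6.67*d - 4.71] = 3.96*d + 6.67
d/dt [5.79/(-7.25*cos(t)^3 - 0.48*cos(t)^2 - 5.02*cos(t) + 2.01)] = (125.9325*sin(t)^2 - 5.5584*cos(t) - 154.9983)*sin(t)/(7.25*cos(t)^3 + 0.48*cos(t)^2 + 5.02*cos(t) - 2.01)^2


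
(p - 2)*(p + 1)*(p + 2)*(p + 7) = p^4 + 8*p^3 + 3*p^2 - 32*p - 28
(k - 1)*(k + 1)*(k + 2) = k^3 + 2*k^2 - k - 2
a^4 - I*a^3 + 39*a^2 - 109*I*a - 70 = (a - 5*I)*(a - 2*I)*(a - I)*(a + 7*I)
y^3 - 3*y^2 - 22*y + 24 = (y - 6)*(y - 1)*(y + 4)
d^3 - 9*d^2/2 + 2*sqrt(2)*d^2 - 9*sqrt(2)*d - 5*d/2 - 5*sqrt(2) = (d - 5)*(d + 1/2)*(d + 2*sqrt(2))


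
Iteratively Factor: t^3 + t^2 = (t)*(t^2 + t) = t^2*(t + 1)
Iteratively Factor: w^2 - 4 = (w + 2)*(w - 2)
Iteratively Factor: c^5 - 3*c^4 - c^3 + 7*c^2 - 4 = (c + 1)*(c^4 - 4*c^3 + 3*c^2 + 4*c - 4) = (c - 1)*(c + 1)*(c^3 - 3*c^2 + 4) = (c - 1)*(c + 1)^2*(c^2 - 4*c + 4) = (c - 2)*(c - 1)*(c + 1)^2*(c - 2)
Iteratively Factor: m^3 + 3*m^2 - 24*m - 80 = (m - 5)*(m^2 + 8*m + 16) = (m - 5)*(m + 4)*(m + 4)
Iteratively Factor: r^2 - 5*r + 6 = (r - 2)*(r - 3)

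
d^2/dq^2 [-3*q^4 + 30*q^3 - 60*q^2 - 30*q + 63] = -36*q^2 + 180*q - 120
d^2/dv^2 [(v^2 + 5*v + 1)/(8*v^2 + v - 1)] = 6*(104*v^3 + 72*v^2 + 48*v + 5)/(512*v^6 + 192*v^5 - 168*v^4 - 47*v^3 + 21*v^2 + 3*v - 1)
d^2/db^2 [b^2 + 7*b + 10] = 2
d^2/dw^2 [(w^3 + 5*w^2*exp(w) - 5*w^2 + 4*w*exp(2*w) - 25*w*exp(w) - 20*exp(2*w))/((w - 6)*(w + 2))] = (5*w^6*exp(w) + 16*w^5*exp(2*w) - 65*w^5*exp(w) - 224*w^4*exp(2*w) + 170*w^4*exp(w) + 744*w^3*exp(2*w) + 390*w^3*exp(w) + 16*w^3 + 1096*w^2*exp(2*w) + 120*w^2*exp(w) - 72*w^2 - 4480*w*exp(2*w) - 4920*w*exp(w) + 864*w - 6880*exp(2*w) - 3360*exp(w) - 1440)/(w^6 - 12*w^5 + 12*w^4 + 224*w^3 - 144*w^2 - 1728*w - 1728)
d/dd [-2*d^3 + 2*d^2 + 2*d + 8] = -6*d^2 + 4*d + 2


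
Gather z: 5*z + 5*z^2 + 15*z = 5*z^2 + 20*z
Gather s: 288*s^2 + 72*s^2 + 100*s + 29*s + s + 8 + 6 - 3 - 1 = 360*s^2 + 130*s + 10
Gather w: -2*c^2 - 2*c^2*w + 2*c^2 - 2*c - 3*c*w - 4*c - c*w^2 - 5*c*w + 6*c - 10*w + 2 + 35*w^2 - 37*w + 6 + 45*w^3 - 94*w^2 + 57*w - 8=45*w^3 + w^2*(-c - 59) + w*(-2*c^2 - 8*c + 10)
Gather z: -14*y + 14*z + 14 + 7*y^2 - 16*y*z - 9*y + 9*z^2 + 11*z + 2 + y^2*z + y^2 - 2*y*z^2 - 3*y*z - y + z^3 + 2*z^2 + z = 8*y^2 - 24*y + z^3 + z^2*(11 - 2*y) + z*(y^2 - 19*y + 26) + 16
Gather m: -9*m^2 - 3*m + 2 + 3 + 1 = -9*m^2 - 3*m + 6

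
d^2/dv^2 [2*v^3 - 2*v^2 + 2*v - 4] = 12*v - 4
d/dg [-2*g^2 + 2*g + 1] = 2 - 4*g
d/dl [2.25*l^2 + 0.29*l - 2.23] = 4.5*l + 0.29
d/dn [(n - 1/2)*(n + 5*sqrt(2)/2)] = 2*n - 1/2 + 5*sqrt(2)/2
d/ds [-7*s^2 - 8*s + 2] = -14*s - 8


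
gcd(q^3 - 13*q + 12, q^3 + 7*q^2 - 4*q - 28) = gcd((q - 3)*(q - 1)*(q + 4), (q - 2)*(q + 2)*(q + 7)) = 1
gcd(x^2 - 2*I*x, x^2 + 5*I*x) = x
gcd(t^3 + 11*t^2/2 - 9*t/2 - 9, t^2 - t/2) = 1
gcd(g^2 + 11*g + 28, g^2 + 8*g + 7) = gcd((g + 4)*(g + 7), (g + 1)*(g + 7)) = g + 7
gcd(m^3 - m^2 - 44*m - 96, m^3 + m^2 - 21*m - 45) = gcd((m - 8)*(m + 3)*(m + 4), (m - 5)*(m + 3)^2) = m + 3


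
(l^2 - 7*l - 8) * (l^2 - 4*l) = l^4 - 11*l^3 + 20*l^2 + 32*l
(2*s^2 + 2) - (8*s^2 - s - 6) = -6*s^2 + s + 8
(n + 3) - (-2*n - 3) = 3*n + 6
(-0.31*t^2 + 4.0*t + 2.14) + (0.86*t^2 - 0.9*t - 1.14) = 0.55*t^2 + 3.1*t + 1.0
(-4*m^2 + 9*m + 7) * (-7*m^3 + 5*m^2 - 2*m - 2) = 28*m^5 - 83*m^4 + 4*m^3 + 25*m^2 - 32*m - 14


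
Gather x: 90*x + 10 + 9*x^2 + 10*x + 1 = 9*x^2 + 100*x + 11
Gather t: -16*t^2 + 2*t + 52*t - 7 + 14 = -16*t^2 + 54*t + 7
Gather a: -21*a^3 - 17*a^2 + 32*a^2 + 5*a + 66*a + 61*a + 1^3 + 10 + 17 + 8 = -21*a^3 + 15*a^2 + 132*a + 36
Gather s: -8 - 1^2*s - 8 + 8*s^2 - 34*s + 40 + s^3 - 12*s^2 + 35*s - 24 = s^3 - 4*s^2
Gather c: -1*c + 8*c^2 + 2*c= 8*c^2 + c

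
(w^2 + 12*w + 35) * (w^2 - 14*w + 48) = w^4 - 2*w^3 - 85*w^2 + 86*w + 1680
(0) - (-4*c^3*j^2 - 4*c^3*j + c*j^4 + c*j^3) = 4*c^3*j^2 + 4*c^3*j - c*j^4 - c*j^3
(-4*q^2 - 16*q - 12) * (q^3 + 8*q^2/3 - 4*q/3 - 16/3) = -4*q^5 - 80*q^4/3 - 148*q^3/3 + 32*q^2/3 + 304*q/3 + 64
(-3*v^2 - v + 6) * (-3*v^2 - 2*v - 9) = 9*v^4 + 9*v^3 + 11*v^2 - 3*v - 54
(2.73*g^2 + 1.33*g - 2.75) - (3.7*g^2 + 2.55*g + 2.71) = -0.97*g^2 - 1.22*g - 5.46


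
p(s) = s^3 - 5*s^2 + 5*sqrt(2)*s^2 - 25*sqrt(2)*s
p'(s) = 3*s^2 - 10*s + 10*sqrt(2)*s - 25*sqrt(2)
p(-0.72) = 26.16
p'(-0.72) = -36.78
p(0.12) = -4.21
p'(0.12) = -34.82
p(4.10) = -41.22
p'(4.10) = 32.06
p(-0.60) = 21.74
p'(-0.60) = -36.76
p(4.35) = -32.29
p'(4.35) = 39.43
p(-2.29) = 79.82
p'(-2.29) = -29.11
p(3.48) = -55.81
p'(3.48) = 15.39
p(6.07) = 85.35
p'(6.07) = 100.32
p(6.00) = 78.43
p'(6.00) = 97.50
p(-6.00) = 70.69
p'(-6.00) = 47.79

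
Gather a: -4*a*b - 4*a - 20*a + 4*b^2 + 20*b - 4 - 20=a*(-4*b - 24) + 4*b^2 + 20*b - 24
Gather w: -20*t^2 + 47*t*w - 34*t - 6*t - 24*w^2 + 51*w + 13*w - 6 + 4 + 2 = -20*t^2 - 40*t - 24*w^2 + w*(47*t + 64)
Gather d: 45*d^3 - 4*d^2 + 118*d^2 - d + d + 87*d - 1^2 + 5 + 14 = 45*d^3 + 114*d^2 + 87*d + 18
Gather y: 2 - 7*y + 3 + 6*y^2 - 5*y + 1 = 6*y^2 - 12*y + 6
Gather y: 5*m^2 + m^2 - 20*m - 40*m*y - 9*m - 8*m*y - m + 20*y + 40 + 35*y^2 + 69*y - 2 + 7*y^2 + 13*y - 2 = 6*m^2 - 30*m + 42*y^2 + y*(102 - 48*m) + 36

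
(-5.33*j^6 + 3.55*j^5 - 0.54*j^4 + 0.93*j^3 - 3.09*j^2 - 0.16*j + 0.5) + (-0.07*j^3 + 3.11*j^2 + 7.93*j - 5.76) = -5.33*j^6 + 3.55*j^5 - 0.54*j^4 + 0.86*j^3 + 0.02*j^2 + 7.77*j - 5.26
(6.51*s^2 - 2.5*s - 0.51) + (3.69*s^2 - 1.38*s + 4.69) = 10.2*s^2 - 3.88*s + 4.18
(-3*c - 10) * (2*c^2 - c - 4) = -6*c^3 - 17*c^2 + 22*c + 40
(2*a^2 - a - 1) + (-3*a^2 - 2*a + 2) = -a^2 - 3*a + 1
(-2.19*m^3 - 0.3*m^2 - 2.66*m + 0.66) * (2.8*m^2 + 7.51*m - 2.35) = -6.132*m^5 - 17.2869*m^4 - 4.5545*m^3 - 17.4236*m^2 + 11.2076*m - 1.551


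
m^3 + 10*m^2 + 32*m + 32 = (m + 2)*(m + 4)^2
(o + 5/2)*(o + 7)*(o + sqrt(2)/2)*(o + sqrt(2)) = o^4 + 3*sqrt(2)*o^3/2 + 19*o^3/2 + 37*o^2/2 + 57*sqrt(2)*o^2/4 + 19*o/2 + 105*sqrt(2)*o/4 + 35/2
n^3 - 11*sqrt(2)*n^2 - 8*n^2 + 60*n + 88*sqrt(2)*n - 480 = (n - 8)*(n - 6*sqrt(2))*(n - 5*sqrt(2))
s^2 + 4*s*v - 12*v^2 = (s - 2*v)*(s + 6*v)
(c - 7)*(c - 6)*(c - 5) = c^3 - 18*c^2 + 107*c - 210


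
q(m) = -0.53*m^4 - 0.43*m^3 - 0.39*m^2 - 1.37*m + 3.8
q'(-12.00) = 3485.59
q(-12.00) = -10282.96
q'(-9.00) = 1446.64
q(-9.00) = -3179.32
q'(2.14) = -29.72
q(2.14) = -16.25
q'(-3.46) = 73.70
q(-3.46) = -54.28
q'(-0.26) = -1.22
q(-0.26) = 4.13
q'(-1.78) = 7.89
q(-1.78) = 2.11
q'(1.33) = -9.68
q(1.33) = -1.38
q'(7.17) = -854.72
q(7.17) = -1585.29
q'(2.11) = -28.67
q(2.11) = -15.37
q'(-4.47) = 165.69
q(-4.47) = -171.06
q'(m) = -2.12*m^3 - 1.29*m^2 - 0.78*m - 1.37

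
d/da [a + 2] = 1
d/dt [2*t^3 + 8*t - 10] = 6*t^2 + 8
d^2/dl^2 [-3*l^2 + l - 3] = -6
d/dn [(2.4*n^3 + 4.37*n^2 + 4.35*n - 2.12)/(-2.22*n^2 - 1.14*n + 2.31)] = (-5.328*n^4 - 5.472*n^3 + 21.3072*n^2 + 10.7766*n + 7.6317)/(4.9284*n^4 + 5.0616*n^3 - 8.9568*n^2 - 5.2668*n + 5.3361)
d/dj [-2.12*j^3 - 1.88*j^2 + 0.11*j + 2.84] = -6.36*j^2 - 3.76*j + 0.11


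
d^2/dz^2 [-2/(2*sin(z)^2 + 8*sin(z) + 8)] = 2*(2*sin(z)^2 - 2*sin(z) - 3)/(sin(z) + 2)^4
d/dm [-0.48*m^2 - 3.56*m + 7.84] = -0.96*m - 3.56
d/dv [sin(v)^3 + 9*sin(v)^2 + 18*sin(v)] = 3*(sin(v)^2 + 6*sin(v) + 6)*cos(v)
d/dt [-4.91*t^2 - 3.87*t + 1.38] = -9.82*t - 3.87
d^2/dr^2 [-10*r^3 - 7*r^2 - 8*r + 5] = -60*r - 14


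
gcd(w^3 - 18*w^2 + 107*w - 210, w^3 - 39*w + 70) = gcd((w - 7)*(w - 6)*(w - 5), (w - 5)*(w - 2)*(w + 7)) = w - 5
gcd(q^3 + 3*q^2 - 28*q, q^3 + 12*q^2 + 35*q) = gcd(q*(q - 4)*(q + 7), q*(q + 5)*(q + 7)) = q^2 + 7*q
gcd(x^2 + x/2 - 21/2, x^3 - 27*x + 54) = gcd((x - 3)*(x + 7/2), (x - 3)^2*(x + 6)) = x - 3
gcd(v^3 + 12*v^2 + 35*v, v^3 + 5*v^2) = v^2 + 5*v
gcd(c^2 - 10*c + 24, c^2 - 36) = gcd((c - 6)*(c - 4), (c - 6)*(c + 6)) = c - 6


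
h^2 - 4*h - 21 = (h - 7)*(h + 3)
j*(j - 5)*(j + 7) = j^3 + 2*j^2 - 35*j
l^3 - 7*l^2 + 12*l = l*(l - 4)*(l - 3)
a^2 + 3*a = a*(a + 3)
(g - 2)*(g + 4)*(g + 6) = g^3 + 8*g^2 + 4*g - 48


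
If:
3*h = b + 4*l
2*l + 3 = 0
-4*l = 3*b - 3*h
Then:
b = 0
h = -2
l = -3/2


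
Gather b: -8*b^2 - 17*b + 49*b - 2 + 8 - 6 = -8*b^2 + 32*b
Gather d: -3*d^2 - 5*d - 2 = -3*d^2 - 5*d - 2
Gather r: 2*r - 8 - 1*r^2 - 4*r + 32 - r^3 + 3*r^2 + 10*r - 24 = -r^3 + 2*r^2 + 8*r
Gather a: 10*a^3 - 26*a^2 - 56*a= 10*a^3 - 26*a^2 - 56*a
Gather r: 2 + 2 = 4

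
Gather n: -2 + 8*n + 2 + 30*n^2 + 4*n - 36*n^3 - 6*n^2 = -36*n^3 + 24*n^2 + 12*n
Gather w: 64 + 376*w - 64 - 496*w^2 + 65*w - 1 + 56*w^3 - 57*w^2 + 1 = 56*w^3 - 553*w^2 + 441*w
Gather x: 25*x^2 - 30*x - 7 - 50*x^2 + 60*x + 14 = -25*x^2 + 30*x + 7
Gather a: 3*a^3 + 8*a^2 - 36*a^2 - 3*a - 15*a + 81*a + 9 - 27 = 3*a^3 - 28*a^2 + 63*a - 18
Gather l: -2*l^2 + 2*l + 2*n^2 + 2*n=-2*l^2 + 2*l + 2*n^2 + 2*n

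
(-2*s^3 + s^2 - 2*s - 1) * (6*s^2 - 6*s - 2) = -12*s^5 + 18*s^4 - 14*s^3 + 4*s^2 + 10*s + 2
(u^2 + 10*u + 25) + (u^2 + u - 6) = 2*u^2 + 11*u + 19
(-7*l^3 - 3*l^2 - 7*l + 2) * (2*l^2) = -14*l^5 - 6*l^4 - 14*l^3 + 4*l^2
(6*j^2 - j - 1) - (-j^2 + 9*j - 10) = 7*j^2 - 10*j + 9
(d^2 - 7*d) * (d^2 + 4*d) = d^4 - 3*d^3 - 28*d^2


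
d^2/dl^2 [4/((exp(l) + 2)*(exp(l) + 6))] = 16*(exp(3*l) + 6*exp(2*l) + 4*exp(l) - 24)*exp(l)/(exp(6*l) + 24*exp(5*l) + 228*exp(4*l) + 1088*exp(3*l) + 2736*exp(2*l) + 3456*exp(l) + 1728)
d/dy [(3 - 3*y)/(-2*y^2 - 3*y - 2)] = 3*(-2*y^2 + 4*y + 5)/(4*y^4 + 12*y^3 + 17*y^2 + 12*y + 4)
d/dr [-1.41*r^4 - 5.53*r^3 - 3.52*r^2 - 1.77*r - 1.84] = -5.64*r^3 - 16.59*r^2 - 7.04*r - 1.77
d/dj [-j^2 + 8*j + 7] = 8 - 2*j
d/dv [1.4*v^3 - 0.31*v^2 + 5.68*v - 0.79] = 4.2*v^2 - 0.62*v + 5.68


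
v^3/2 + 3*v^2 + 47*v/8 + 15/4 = (v/2 + 1)*(v + 3/2)*(v + 5/2)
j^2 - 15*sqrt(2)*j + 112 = (j - 8*sqrt(2))*(j - 7*sqrt(2))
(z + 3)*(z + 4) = z^2 + 7*z + 12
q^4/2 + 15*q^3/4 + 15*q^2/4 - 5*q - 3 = (q/2 + 1)*(q - 1)*(q + 1/2)*(q + 6)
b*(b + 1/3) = b^2 + b/3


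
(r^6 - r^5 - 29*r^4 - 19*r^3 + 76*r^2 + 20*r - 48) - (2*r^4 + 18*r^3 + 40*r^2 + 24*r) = r^6 - r^5 - 31*r^4 - 37*r^3 + 36*r^2 - 4*r - 48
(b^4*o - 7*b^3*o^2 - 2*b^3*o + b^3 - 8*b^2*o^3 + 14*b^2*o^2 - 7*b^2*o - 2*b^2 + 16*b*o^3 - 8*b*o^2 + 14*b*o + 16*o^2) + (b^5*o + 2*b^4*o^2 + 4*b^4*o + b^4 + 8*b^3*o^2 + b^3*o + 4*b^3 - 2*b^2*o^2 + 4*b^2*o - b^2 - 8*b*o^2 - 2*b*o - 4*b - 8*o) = b^5*o + 2*b^4*o^2 + 5*b^4*o + b^4 + b^3*o^2 - b^3*o + 5*b^3 - 8*b^2*o^3 + 12*b^2*o^2 - 3*b^2*o - 3*b^2 + 16*b*o^3 - 16*b*o^2 + 12*b*o - 4*b + 16*o^2 - 8*o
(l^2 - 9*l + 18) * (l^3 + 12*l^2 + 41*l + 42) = l^5 + 3*l^4 - 49*l^3 - 111*l^2 + 360*l + 756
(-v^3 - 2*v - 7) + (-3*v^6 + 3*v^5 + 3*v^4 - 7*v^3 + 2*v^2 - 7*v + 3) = -3*v^6 + 3*v^5 + 3*v^4 - 8*v^3 + 2*v^2 - 9*v - 4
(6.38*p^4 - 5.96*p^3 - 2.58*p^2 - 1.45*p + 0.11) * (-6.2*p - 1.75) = -39.556*p^5 + 25.787*p^4 + 26.426*p^3 + 13.505*p^2 + 1.8555*p - 0.1925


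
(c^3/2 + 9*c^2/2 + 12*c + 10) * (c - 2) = c^4/2 + 7*c^3/2 + 3*c^2 - 14*c - 20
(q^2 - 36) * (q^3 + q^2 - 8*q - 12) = q^5 + q^4 - 44*q^3 - 48*q^2 + 288*q + 432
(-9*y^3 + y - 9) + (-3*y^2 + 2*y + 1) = -9*y^3 - 3*y^2 + 3*y - 8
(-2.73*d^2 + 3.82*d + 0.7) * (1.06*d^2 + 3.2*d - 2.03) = -2.8938*d^4 - 4.6868*d^3 + 18.5079*d^2 - 5.5146*d - 1.421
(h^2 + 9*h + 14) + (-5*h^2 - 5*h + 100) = -4*h^2 + 4*h + 114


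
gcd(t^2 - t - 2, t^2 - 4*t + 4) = t - 2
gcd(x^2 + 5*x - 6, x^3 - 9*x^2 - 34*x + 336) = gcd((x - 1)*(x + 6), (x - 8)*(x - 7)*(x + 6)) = x + 6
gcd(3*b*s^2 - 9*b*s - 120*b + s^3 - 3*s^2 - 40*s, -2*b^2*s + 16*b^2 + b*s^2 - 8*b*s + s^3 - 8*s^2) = s - 8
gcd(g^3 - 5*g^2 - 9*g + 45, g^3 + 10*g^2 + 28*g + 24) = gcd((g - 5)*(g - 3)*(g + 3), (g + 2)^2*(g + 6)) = 1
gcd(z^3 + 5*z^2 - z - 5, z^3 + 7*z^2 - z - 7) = z^2 - 1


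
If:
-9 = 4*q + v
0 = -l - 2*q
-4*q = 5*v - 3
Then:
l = 6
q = -3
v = 3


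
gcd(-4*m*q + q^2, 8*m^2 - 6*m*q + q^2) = -4*m + q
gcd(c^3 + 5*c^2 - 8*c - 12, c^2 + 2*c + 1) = c + 1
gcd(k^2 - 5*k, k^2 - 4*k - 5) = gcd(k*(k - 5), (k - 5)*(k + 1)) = k - 5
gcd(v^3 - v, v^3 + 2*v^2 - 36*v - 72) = 1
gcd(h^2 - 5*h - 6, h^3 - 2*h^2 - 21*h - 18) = h^2 - 5*h - 6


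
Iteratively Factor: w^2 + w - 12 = (w + 4)*(w - 3)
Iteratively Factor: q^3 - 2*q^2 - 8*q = (q)*(q^2 - 2*q - 8) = q*(q - 4)*(q + 2)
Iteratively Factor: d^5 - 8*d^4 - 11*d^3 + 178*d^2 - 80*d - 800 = (d - 5)*(d^4 - 3*d^3 - 26*d^2 + 48*d + 160) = (d - 5)*(d + 4)*(d^3 - 7*d^2 + 2*d + 40) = (d - 5)*(d - 4)*(d + 4)*(d^2 - 3*d - 10) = (d - 5)*(d - 4)*(d + 2)*(d + 4)*(d - 5)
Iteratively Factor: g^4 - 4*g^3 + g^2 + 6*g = (g - 3)*(g^3 - g^2 - 2*g) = g*(g - 3)*(g^2 - g - 2) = g*(g - 3)*(g - 2)*(g + 1)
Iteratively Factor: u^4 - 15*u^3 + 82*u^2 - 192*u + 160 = (u - 4)*(u^3 - 11*u^2 + 38*u - 40) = (u - 4)*(u - 2)*(u^2 - 9*u + 20) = (u - 4)^2*(u - 2)*(u - 5)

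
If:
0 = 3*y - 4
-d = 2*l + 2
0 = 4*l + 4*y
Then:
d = 2/3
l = -4/3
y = 4/3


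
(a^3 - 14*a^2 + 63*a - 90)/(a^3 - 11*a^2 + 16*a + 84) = (a^2 - 8*a + 15)/(a^2 - 5*a - 14)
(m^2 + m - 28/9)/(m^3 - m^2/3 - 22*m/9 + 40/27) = 3*(3*m + 7)/(9*m^2 + 9*m - 10)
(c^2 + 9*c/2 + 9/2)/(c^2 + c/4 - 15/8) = 4*(c + 3)/(4*c - 5)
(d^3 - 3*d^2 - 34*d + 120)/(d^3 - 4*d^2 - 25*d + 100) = (d + 6)/(d + 5)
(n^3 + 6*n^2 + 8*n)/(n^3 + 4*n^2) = (n + 2)/n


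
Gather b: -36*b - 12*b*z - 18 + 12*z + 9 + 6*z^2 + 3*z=b*(-12*z - 36) + 6*z^2 + 15*z - 9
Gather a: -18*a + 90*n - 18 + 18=-18*a + 90*n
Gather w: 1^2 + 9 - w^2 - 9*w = -w^2 - 9*w + 10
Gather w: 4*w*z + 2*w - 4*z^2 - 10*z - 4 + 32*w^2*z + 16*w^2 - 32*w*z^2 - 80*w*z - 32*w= w^2*(32*z + 16) + w*(-32*z^2 - 76*z - 30) - 4*z^2 - 10*z - 4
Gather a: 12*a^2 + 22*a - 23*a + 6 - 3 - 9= 12*a^2 - a - 6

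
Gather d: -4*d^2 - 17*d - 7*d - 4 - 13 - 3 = -4*d^2 - 24*d - 20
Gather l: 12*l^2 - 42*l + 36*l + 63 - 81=12*l^2 - 6*l - 18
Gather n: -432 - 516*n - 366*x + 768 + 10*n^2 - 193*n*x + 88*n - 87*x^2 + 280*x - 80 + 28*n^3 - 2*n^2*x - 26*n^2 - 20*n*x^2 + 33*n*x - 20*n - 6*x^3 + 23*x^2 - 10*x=28*n^3 + n^2*(-2*x - 16) + n*(-20*x^2 - 160*x - 448) - 6*x^3 - 64*x^2 - 96*x + 256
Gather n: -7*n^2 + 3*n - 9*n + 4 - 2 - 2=-7*n^2 - 6*n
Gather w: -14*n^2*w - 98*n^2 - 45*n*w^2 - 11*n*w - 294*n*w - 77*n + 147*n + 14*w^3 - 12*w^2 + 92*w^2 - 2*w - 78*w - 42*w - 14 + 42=-98*n^2 + 70*n + 14*w^3 + w^2*(80 - 45*n) + w*(-14*n^2 - 305*n - 122) + 28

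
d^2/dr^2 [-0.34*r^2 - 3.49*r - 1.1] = -0.680000000000000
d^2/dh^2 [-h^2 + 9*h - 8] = -2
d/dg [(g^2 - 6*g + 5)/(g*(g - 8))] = 2*(-g^2 - 5*g + 20)/(g^2*(g^2 - 16*g + 64))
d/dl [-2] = 0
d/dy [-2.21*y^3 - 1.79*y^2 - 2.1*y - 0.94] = -6.63*y^2 - 3.58*y - 2.1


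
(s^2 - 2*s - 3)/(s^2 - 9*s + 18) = (s + 1)/(s - 6)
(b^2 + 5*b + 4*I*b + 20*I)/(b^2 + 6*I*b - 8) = (b + 5)/(b + 2*I)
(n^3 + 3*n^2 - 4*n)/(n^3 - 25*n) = (n^2 + 3*n - 4)/(n^2 - 25)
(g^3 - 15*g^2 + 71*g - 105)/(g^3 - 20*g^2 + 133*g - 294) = (g^2 - 8*g + 15)/(g^2 - 13*g + 42)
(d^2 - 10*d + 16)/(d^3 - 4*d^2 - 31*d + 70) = (d - 8)/(d^2 - 2*d - 35)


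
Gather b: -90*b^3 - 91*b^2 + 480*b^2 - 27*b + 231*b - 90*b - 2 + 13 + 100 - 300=-90*b^3 + 389*b^2 + 114*b - 189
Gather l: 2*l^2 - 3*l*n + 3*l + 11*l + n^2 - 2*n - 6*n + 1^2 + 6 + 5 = 2*l^2 + l*(14 - 3*n) + n^2 - 8*n + 12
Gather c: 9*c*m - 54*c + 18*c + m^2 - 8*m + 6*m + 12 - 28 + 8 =c*(9*m - 36) + m^2 - 2*m - 8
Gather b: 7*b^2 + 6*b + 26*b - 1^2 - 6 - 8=7*b^2 + 32*b - 15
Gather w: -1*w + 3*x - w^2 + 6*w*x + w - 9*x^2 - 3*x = -w^2 + 6*w*x - 9*x^2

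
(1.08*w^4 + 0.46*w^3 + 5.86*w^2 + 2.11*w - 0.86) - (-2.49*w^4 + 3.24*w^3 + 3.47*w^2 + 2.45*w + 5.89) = 3.57*w^4 - 2.78*w^3 + 2.39*w^2 - 0.34*w - 6.75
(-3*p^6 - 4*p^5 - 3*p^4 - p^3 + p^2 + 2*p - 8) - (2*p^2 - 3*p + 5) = -3*p^6 - 4*p^5 - 3*p^4 - p^3 - p^2 + 5*p - 13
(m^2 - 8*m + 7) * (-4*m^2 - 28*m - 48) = -4*m^4 + 4*m^3 + 148*m^2 + 188*m - 336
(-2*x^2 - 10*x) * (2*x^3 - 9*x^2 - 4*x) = -4*x^5 - 2*x^4 + 98*x^3 + 40*x^2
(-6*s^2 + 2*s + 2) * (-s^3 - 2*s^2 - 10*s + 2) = 6*s^5 + 10*s^4 + 54*s^3 - 36*s^2 - 16*s + 4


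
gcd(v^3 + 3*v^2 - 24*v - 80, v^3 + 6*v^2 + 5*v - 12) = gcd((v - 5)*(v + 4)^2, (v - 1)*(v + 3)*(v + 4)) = v + 4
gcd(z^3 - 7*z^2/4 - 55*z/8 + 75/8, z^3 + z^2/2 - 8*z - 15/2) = z^2 - z/2 - 15/2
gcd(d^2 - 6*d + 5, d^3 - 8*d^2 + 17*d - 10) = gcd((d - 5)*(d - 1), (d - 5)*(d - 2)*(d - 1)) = d^2 - 6*d + 5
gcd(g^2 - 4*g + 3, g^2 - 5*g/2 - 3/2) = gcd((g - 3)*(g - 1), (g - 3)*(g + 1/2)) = g - 3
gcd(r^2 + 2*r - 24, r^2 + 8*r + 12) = r + 6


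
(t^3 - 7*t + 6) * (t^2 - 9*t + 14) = t^5 - 9*t^4 + 7*t^3 + 69*t^2 - 152*t + 84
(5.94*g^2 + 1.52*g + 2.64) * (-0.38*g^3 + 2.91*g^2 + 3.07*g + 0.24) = -2.2572*g^5 + 16.7078*g^4 + 21.6558*g^3 + 13.7744*g^2 + 8.4696*g + 0.6336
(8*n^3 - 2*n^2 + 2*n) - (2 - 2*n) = 8*n^3 - 2*n^2 + 4*n - 2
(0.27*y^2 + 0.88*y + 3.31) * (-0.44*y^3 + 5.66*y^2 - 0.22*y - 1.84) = -0.1188*y^5 + 1.141*y^4 + 3.465*y^3 + 18.0442*y^2 - 2.3474*y - 6.0904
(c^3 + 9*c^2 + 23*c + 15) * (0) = 0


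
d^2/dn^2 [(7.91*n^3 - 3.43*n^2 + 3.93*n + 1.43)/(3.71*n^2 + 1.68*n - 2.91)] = (-1.13686837721616e-13*n^5 + 1.13686837721616e-13*n^4 + 366.387504*n^3 - 336.110208*n^2 + 709.945488*n + 19.283712)/(51.064811*n^6 + 69.371064*n^5 - 88.747281*n^4 - 104.083056*n^3 + 69.610401*n^2 + 42.679224*n - 24.642171)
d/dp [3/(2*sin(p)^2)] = -3*cos(p)/sin(p)^3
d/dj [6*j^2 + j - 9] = 12*j + 1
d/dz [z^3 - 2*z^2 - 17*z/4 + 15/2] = 3*z^2 - 4*z - 17/4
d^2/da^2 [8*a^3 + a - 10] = 48*a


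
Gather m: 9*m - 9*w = 9*m - 9*w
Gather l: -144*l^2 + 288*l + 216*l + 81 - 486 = -144*l^2 + 504*l - 405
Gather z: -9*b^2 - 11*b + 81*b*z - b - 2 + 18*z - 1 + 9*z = -9*b^2 - 12*b + z*(81*b + 27) - 3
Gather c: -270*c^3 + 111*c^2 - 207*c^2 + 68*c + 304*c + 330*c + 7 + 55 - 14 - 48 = -270*c^3 - 96*c^2 + 702*c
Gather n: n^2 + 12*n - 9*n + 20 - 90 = n^2 + 3*n - 70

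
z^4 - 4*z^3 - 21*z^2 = z^2*(z - 7)*(z + 3)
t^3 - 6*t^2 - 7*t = t*(t - 7)*(t + 1)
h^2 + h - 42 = (h - 6)*(h + 7)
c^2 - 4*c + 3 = (c - 3)*(c - 1)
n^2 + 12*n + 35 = (n + 5)*(n + 7)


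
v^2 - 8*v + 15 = (v - 5)*(v - 3)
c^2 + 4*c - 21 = (c - 3)*(c + 7)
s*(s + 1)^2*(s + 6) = s^4 + 8*s^3 + 13*s^2 + 6*s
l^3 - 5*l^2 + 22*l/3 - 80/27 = (l - 8/3)*(l - 5/3)*(l - 2/3)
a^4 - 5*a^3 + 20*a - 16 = (a - 4)*(a - 2)*(a - 1)*(a + 2)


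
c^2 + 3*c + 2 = (c + 1)*(c + 2)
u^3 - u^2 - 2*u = u*(u - 2)*(u + 1)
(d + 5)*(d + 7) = d^2 + 12*d + 35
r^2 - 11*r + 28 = (r - 7)*(r - 4)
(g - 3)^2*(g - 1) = g^3 - 7*g^2 + 15*g - 9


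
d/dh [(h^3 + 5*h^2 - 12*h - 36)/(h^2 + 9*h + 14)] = (h^2 + 14*h + 39)/(h^2 + 14*h + 49)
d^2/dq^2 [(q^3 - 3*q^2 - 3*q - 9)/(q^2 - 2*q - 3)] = 4*(-q^3 - 18*q^2 + 27*q - 36)/(q^6 - 6*q^5 + 3*q^4 + 28*q^3 - 9*q^2 - 54*q - 27)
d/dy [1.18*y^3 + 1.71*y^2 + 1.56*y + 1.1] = 3.54*y^2 + 3.42*y + 1.56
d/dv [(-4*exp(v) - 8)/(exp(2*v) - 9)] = 4*(2*(exp(v) + 2)*exp(v) - exp(2*v) + 9)*exp(v)/(exp(2*v) - 9)^2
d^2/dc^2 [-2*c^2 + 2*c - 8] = -4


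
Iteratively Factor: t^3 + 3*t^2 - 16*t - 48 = (t + 3)*(t^2 - 16) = (t - 4)*(t + 3)*(t + 4)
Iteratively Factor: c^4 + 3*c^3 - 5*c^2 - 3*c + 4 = (c + 1)*(c^3 + 2*c^2 - 7*c + 4) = (c - 1)*(c + 1)*(c^2 + 3*c - 4) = (c - 1)^2*(c + 1)*(c + 4)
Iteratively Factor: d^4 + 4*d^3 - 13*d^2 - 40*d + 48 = (d + 4)*(d^3 - 13*d + 12) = (d - 3)*(d + 4)*(d^2 + 3*d - 4) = (d - 3)*(d + 4)^2*(d - 1)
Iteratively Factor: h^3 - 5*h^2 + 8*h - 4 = (h - 2)*(h^2 - 3*h + 2) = (h - 2)^2*(h - 1)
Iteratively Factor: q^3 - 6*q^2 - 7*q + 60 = (q + 3)*(q^2 - 9*q + 20) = (q - 4)*(q + 3)*(q - 5)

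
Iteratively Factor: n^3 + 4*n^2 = (n)*(n^2 + 4*n) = n^2*(n + 4)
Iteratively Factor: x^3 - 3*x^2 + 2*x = (x)*(x^2 - 3*x + 2) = x*(x - 1)*(x - 2)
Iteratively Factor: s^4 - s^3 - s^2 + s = (s - 1)*(s^3 - s) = (s - 1)^2*(s^2 + s) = (s - 1)^2*(s + 1)*(s)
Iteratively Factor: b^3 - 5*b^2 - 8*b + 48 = (b - 4)*(b^2 - b - 12) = (b - 4)^2*(b + 3)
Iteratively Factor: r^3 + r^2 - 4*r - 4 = (r - 2)*(r^2 + 3*r + 2) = (r - 2)*(r + 2)*(r + 1)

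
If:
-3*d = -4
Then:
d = 4/3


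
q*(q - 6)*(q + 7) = q^3 + q^2 - 42*q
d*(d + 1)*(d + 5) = d^3 + 6*d^2 + 5*d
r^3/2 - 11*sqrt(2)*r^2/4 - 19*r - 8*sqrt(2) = (r/2 + sqrt(2))*(r - 8*sqrt(2))*(r + sqrt(2)/2)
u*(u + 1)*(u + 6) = u^3 + 7*u^2 + 6*u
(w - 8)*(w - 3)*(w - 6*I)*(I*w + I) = I*w^4 + 6*w^3 - 10*I*w^3 - 60*w^2 + 13*I*w^2 + 78*w + 24*I*w + 144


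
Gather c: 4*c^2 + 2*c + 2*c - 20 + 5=4*c^2 + 4*c - 15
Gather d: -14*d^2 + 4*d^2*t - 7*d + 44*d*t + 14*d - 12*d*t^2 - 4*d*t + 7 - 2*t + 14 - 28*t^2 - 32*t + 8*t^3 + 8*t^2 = d^2*(4*t - 14) + d*(-12*t^2 + 40*t + 7) + 8*t^3 - 20*t^2 - 34*t + 21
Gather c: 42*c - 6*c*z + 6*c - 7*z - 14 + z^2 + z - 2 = c*(48 - 6*z) + z^2 - 6*z - 16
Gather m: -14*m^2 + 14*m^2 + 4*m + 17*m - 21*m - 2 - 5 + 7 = 0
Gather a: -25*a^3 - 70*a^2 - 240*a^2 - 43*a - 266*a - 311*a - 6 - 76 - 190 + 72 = -25*a^3 - 310*a^2 - 620*a - 200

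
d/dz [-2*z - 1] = -2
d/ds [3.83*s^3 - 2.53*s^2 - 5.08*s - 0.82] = 11.49*s^2 - 5.06*s - 5.08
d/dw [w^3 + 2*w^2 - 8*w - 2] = 3*w^2 + 4*w - 8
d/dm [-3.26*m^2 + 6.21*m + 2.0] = 6.21 - 6.52*m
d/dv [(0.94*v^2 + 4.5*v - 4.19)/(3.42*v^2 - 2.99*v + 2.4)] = (-18.2006*v^2 + 33.1716*v - 1.7281)/(11.6964*v^4 - 20.4516*v^3 + 25.3561*v^2 - 14.352*v + 5.76)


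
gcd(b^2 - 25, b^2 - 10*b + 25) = b - 5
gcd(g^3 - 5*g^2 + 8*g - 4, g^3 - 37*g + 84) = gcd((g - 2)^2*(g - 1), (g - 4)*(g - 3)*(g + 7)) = 1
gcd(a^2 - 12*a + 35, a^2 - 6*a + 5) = a - 5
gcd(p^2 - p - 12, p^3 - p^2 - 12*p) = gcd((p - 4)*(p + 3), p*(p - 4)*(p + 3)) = p^2 - p - 12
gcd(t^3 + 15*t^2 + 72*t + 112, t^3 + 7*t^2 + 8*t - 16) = t^2 + 8*t + 16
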